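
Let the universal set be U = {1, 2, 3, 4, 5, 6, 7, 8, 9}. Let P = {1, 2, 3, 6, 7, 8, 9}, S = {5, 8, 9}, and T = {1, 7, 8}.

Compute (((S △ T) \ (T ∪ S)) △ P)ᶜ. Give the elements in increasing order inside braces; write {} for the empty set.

S △ T = {1, 5, 7, 9}
T ∪ S = {1, 5, 7, 8, 9}
(S △ T) \ (T ∪ S) = {}
((S △ T) \ (T ∪ S)) △ P = {1, 2, 3, 6, 7, 8, 9}
(((S △ T) \ (T ∪ S)) △ P)ᶜ = {4, 5}

{4, 5}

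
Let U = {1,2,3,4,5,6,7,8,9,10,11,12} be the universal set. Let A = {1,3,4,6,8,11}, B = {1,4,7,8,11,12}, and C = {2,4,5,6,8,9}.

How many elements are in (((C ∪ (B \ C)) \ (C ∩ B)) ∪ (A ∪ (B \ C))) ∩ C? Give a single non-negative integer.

B \ C = {1,7,11,12}
C ∪ (B \ C) = {1,2,4,5,6,7,8,9,11,12}
C ∩ B = {4,8}
(C ∪ (B \ C)) \ (C ∩ B) = {1,2,5,6,7,9,11,12}
A ∪ (B \ C) = {1,3,4,6,7,8,11,12}
((C ∪ (B \ C)) \ (C ∩ B)) ∪ (A ∪ (B \ C)) = {1,2,3,4,5,6,7,8,9,11,12}
(((C ∪ (B \ C)) \ (C ∩ B)) ∪ (A ∪ (B \ C))) ∩ C = {2,4,5,6,8,9}
|(((C ∪ (B \ C)) \ (C ∩ B)) ∪ (A ∪ (B \ C))) ∩ C| = 6

6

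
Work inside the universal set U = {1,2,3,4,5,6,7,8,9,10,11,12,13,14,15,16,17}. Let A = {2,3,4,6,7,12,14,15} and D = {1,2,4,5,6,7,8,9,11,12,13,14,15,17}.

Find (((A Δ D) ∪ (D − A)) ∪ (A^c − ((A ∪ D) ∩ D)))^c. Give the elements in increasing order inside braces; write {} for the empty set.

{2,4,6,7,12,14,15}

A Δ D = {1,3,5,8,9,11,13,17}
D − A = {1,5,8,9,11,13,17}
(A Δ D) ∪ (D − A) = {1,3,5,8,9,11,13,17}
A^c = {1,5,8,9,10,11,13,16,17}
A ∪ D = {1,2,3,4,5,6,7,8,9,11,12,13,14,15,17}
(A ∪ D) ∩ D = {1,2,4,5,6,7,8,9,11,12,13,14,15,17}
A^c − ((A ∪ D) ∩ D) = {10,16}
((A Δ D) ∪ (D − A)) ∪ (A^c − ((A ∪ D) ∩ D)) = {1,3,5,8,9,10,11,13,16,17}
(((A Δ D) ∪ (D − A)) ∪ (A^c − ((A ∪ D) ∩ D)))^c = {2,4,6,7,12,14,15}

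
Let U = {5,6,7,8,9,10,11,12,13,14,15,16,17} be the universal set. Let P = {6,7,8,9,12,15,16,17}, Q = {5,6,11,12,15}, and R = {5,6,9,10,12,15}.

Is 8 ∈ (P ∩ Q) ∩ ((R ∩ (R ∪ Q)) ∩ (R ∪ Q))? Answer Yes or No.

No

8 ∈ P and 8 ∉ Q, so 8 ∉ P ∩ Q
8 ∉ R and 8 ∉ Q, so 8 ∉ R ∪ Q
8 ∉ R and 8 ∉ (R ∪ Q), so 8 ∉ R ∩ (R ∪ Q)
8 ∉ R and 8 ∉ Q, so 8 ∉ R ∪ Q
8 ∉ (R ∩ (R ∪ Q)) and 8 ∉ (R ∪ Q), so 8 ∉ (R ∩ (R ∪ Q)) ∩ (R ∪ Q)
8 ∉ (P ∩ Q) and 8 ∉ ((R ∩ (R ∪ Q)) ∩ (R ∪ Q)), so 8 ∉ (P ∩ Q) ∩ ((R ∩ (R ∪ Q)) ∩ (R ∪ Q))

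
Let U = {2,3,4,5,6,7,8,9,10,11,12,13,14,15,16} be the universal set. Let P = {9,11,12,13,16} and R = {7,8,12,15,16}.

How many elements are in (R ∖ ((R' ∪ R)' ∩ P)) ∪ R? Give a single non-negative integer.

R' = {2,3,4,5,6,9,10,11,13,14}
R' ∪ R = {2,3,4,5,6,7,8,9,10,11,12,13,14,15,16}
(R' ∪ R)' = {}
(R' ∪ R)' ∩ P = {}
R ∖ ((R' ∪ R)' ∩ P) = {7,8,12,15,16}
(R ∖ ((R' ∪ R)' ∩ P)) ∪ R = {7,8,12,15,16}
|(R ∖ ((R' ∪ R)' ∩ P)) ∪ R| = 5

5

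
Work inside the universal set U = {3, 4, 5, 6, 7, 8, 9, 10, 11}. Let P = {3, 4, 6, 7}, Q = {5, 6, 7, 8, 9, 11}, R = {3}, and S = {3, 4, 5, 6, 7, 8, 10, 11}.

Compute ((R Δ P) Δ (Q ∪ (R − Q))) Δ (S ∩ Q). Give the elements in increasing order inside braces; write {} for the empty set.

R Δ P = {4, 6, 7}
R − Q = {3}
Q ∪ (R − Q) = {3, 5, 6, 7, 8, 9, 11}
(R Δ P) Δ (Q ∪ (R − Q)) = {3, 4, 5, 8, 9, 11}
S ∩ Q = {5, 6, 7, 8, 11}
((R Δ P) Δ (Q ∪ (R − Q))) Δ (S ∩ Q) = {3, 4, 6, 7, 9}

{3, 4, 6, 7, 9}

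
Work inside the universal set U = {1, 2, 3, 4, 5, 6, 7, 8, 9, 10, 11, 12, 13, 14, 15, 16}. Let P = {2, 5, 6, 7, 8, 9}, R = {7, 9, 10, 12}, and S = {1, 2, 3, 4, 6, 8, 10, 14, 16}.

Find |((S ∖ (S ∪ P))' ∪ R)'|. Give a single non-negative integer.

S ∪ P = {1, 2, 3, 4, 5, 6, 7, 8, 9, 10, 14, 16}
S ∖ (S ∪ P) = {}
(S ∖ (S ∪ P))' = {1, 2, 3, 4, 5, 6, 7, 8, 9, 10, 11, 12, 13, 14, 15, 16}
(S ∖ (S ∪ P))' ∪ R = {1, 2, 3, 4, 5, 6, 7, 8, 9, 10, 11, 12, 13, 14, 15, 16}
((S ∖ (S ∪ P))' ∪ R)' = {}
|((S ∖ (S ∪ P))' ∪ R)'| = 0

0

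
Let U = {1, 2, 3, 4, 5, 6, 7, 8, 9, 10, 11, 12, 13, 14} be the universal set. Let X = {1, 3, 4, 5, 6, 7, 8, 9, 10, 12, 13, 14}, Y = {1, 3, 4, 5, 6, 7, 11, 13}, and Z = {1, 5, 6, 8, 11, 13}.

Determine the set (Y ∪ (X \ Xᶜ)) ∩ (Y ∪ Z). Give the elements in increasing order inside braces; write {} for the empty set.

Xᶜ = {2, 11}
X \ Xᶜ = {1, 3, 4, 5, 6, 7, 8, 9, 10, 12, 13, 14}
Y ∪ (X \ Xᶜ) = {1, 3, 4, 5, 6, 7, 8, 9, 10, 11, 12, 13, 14}
Y ∪ Z = {1, 3, 4, 5, 6, 7, 8, 11, 13}
(Y ∪ (X \ Xᶜ)) ∩ (Y ∪ Z) = {1, 3, 4, 5, 6, 7, 8, 11, 13}

{1, 3, 4, 5, 6, 7, 8, 11, 13}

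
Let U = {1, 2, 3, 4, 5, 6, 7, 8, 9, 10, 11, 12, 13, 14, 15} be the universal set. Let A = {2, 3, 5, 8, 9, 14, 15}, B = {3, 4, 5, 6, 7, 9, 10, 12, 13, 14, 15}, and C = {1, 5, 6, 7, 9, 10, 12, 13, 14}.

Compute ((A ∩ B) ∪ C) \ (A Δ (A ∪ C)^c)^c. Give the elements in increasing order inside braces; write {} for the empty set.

A ∩ B = {3, 5, 9, 14, 15}
(A ∩ B) ∪ C = {1, 3, 5, 6, 7, 9, 10, 12, 13, 14, 15}
A ∪ C = {1, 2, 3, 5, 6, 7, 8, 9, 10, 12, 13, 14, 15}
(A ∪ C)^c = {4, 11}
A Δ (A ∪ C)^c = {2, 3, 4, 5, 8, 9, 11, 14, 15}
(A Δ (A ∪ C)^c)^c = {1, 6, 7, 10, 12, 13}
((A ∩ B) ∪ C) \ (A Δ (A ∪ C)^c)^c = {3, 5, 9, 14, 15}

{3, 5, 9, 14, 15}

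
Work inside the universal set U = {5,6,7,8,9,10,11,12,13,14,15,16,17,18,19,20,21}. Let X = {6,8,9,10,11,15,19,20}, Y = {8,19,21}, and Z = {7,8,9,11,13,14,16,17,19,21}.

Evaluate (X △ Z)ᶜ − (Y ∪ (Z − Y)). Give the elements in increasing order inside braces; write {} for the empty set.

X △ Z = {6,7,10,13,14,15,16,17,20,21}
(X △ Z)ᶜ = {5,8,9,11,12,18,19}
Z − Y = {7,9,11,13,14,16,17}
Y ∪ (Z − Y) = {7,8,9,11,13,14,16,17,19,21}
(X △ Z)ᶜ − (Y ∪ (Z − Y)) = {5,12,18}

{5,12,18}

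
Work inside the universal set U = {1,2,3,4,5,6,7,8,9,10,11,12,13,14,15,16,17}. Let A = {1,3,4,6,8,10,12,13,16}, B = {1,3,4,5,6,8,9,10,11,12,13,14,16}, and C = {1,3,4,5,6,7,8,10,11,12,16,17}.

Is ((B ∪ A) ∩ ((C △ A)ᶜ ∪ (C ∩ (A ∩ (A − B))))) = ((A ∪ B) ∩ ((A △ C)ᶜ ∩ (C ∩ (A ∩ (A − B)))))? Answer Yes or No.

No

B ∪ A = {1,3,4,5,6,8,9,10,11,12,13,14,16}
C △ A = {5,7,11,13,17}
(C △ A)ᶜ = {1,2,3,4,6,8,9,10,12,14,15,16}
A − B = {}
A ∩ (A − B) = {}
C ∩ (A ∩ (A − B)) = {}
(C △ A)ᶜ ∪ (C ∩ (A ∩ (A − B))) = {1,2,3,4,6,8,9,10,12,14,15,16}
(B ∪ A) ∩ ((C △ A)ᶜ ∪ (C ∩ (A ∩ (A − B)))) = {1,3,4,6,8,9,10,12,14,16}
A ∪ B = {1,3,4,5,6,8,9,10,11,12,13,14,16}
A △ C = {5,7,11,13,17}
(A △ C)ᶜ = {1,2,3,4,6,8,9,10,12,14,15,16}
(A △ C)ᶜ ∩ (C ∩ (A ∩ (A − B))) = {}
(A ∪ B) ∩ ((A △ C)ᶜ ∩ (C ∩ (A ∩ (A − B)))) = {}
1 ∈ (B ∪ A) ∩ ((C △ A)ᶜ ∪ (C ∩ (A ∩ (A − B)))) but 1 ∉ (A ∪ B) ∩ ((A △ C)ᶜ ∩ (C ∩ (A ∩ (A − B)))), so they differ.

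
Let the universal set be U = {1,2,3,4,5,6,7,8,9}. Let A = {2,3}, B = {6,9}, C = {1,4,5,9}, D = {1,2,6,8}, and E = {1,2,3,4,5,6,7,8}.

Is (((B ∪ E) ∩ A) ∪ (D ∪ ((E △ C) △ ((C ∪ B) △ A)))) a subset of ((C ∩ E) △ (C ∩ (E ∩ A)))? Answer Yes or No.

No

B ∪ E = {1,2,3,4,5,6,7,8,9}
(B ∪ E) ∩ A = {2,3}
E △ C = {2,3,6,7,8,9}
C ∪ B = {1,4,5,6,9}
(C ∪ B) △ A = {1,2,3,4,5,6,9}
(E △ C) △ ((C ∪ B) △ A) = {1,4,5,7,8}
D ∪ ((E △ C) △ ((C ∪ B) △ A)) = {1,2,4,5,6,7,8}
((B ∪ E) ∩ A) ∪ (D ∪ ((E △ C) △ ((C ∪ B) △ A))) = {1,2,3,4,5,6,7,8}
C ∩ E = {1,4,5}
E ∩ A = {2,3}
C ∩ (E ∩ A) = {}
(C ∩ E) △ (C ∩ (E ∩ A)) = {1,4,5}
2 ∈ ((B ∪ E) ∩ A) ∪ (D ∪ ((E △ C) △ ((C ∪ B) △ A))) but 2 ∉ (C ∩ E) △ (C ∩ (E ∩ A)), so the inclusion fails.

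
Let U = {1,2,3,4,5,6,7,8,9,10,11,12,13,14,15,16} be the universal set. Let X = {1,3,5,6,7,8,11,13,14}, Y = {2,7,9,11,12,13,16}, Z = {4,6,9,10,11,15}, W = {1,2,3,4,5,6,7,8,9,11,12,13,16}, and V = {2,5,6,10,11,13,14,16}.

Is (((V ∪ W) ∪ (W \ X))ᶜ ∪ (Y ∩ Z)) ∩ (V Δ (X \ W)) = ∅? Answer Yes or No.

No

V ∪ W = {1,2,3,4,5,6,7,8,9,10,11,12,13,14,16}
W \ X = {2,4,9,12,16}
(V ∪ W) ∪ (W \ X) = {1,2,3,4,5,6,7,8,9,10,11,12,13,14,16}
((V ∪ W) ∪ (W \ X))ᶜ = {15}
Y ∩ Z = {9,11}
((V ∪ W) ∪ (W \ X))ᶜ ∪ (Y ∩ Z) = {9,11,15}
X \ W = {14}
V Δ (X \ W) = {2,5,6,10,11,13,16}
11 lies in both, so they are not disjoint.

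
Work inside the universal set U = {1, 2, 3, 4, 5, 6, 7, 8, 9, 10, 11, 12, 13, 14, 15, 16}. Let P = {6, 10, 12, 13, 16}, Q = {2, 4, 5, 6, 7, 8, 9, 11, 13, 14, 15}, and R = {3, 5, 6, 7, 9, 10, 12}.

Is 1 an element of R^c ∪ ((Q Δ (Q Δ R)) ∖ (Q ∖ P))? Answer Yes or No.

Yes

1 ∉ R, so 1 ∈ R^c
1 ∉ Q and 1 ∉ R, so 1 ∉ Q Δ R
1 ∉ Q and 1 ∉ (Q Δ R), so 1 ∉ Q Δ (Q Δ R)
1 ∉ Q and 1 ∉ P, so 1 ∉ Q ∖ P
1 ∉ (Q Δ (Q Δ R)) and 1 ∉ (Q ∖ P), so 1 ∉ (Q Δ (Q Δ R)) ∖ (Q ∖ P)
1 ∈ R^c and 1 ∉ ((Q Δ (Q Δ R)) ∖ (Q ∖ P)), so 1 ∈ R^c ∪ ((Q Δ (Q Δ R)) ∖ (Q ∖ P))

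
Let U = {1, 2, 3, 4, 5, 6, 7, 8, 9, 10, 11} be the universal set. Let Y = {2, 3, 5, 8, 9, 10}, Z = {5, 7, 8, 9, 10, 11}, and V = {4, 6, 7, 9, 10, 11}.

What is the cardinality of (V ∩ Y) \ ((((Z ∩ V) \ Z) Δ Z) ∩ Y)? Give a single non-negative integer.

0

V ∩ Y = {9, 10}
Z ∩ V = {7, 9, 10, 11}
(Z ∩ V) \ Z = {}
((Z ∩ V) \ Z) Δ Z = {5, 7, 8, 9, 10, 11}
(((Z ∩ V) \ Z) Δ Z) ∩ Y = {5, 8, 9, 10}
(V ∩ Y) \ ((((Z ∩ V) \ Z) Δ Z) ∩ Y) = {}
|(V ∩ Y) \ ((((Z ∩ V) \ Z) Δ Z) ∩ Y)| = 0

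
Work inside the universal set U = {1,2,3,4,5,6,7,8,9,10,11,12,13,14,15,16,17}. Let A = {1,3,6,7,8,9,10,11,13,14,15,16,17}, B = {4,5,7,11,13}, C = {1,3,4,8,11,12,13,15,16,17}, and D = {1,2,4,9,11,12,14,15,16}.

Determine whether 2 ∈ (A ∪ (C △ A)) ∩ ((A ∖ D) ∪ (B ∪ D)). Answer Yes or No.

2 ∉ C and 2 ∉ A, so 2 ∉ C △ A
2 ∉ A and 2 ∉ (C △ A), so 2 ∉ A ∪ (C △ A)
2 ∉ A and 2 ∈ D, so 2 ∉ A ∖ D
2 ∉ B and 2 ∈ D, so 2 ∈ B ∪ D
2 ∉ (A ∖ D) and 2 ∈ (B ∪ D), so 2 ∈ (A ∖ D) ∪ (B ∪ D)
2 ∉ (A ∪ (C △ A)) and 2 ∈ ((A ∖ D) ∪ (B ∪ D)), so 2 ∉ (A ∪ (C △ A)) ∩ ((A ∖ D) ∪ (B ∪ D))

No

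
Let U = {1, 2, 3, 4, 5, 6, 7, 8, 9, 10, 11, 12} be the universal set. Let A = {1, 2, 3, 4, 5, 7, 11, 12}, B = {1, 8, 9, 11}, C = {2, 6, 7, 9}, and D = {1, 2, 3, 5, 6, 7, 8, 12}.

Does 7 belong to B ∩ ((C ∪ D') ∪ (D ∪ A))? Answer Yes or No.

No

7 ∈ D, so 7 ∉ D'
7 ∈ C and 7 ∉ D', so 7 ∈ C ∪ D'
7 ∈ D and 7 ∈ A, so 7 ∈ D ∪ A
7 ∈ (C ∪ D') and 7 ∈ (D ∪ A), so 7 ∈ (C ∪ D') ∪ (D ∪ A)
7 ∉ B and 7 ∈ ((C ∪ D') ∪ (D ∪ A)), so 7 ∉ B ∩ ((C ∪ D') ∪ (D ∪ A))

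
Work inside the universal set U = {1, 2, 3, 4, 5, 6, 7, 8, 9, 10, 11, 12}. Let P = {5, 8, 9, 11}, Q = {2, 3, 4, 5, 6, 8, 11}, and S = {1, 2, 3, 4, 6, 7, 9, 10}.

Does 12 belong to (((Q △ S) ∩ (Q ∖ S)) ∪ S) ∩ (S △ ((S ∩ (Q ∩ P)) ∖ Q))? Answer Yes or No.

12 ∉ Q and 12 ∉ S, so 12 ∉ Q △ S
12 ∉ Q and 12 ∉ S, so 12 ∉ Q ∖ S
12 ∉ (Q △ S) and 12 ∉ (Q ∖ S), so 12 ∉ (Q △ S) ∩ (Q ∖ S)
12 ∉ ((Q △ S) ∩ (Q ∖ S)) and 12 ∉ S, so 12 ∉ ((Q △ S) ∩ (Q ∖ S)) ∪ S
12 ∉ Q and 12 ∉ P, so 12 ∉ Q ∩ P
12 ∉ S and 12 ∉ (Q ∩ P), so 12 ∉ S ∩ (Q ∩ P)
12 ∉ (S ∩ (Q ∩ P)) and 12 ∉ Q, so 12 ∉ (S ∩ (Q ∩ P)) ∖ Q
12 ∉ S and 12 ∉ ((S ∩ (Q ∩ P)) ∖ Q), so 12 ∉ S △ ((S ∩ (Q ∩ P)) ∖ Q)
12 ∉ (((Q △ S) ∩ (Q ∖ S)) ∪ S) and 12 ∉ (S △ ((S ∩ (Q ∩ P)) ∖ Q)), so 12 ∉ (((Q △ S) ∩ (Q ∖ S)) ∪ S) ∩ (S △ ((S ∩ (Q ∩ P)) ∖ Q))

No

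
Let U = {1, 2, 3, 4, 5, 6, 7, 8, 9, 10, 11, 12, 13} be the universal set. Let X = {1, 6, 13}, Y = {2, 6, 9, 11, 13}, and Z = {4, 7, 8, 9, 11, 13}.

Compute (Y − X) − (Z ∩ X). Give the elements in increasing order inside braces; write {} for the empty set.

{2, 9, 11}

Y − X = {2, 9, 11}
Z ∩ X = {13}
(Y − X) − (Z ∩ X) = {2, 9, 11}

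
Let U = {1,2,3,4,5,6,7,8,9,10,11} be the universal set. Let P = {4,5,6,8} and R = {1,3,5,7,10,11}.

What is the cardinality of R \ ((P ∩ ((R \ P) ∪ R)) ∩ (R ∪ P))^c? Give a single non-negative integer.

1

R \ P = {1,3,7,10,11}
(R \ P) ∪ R = {1,3,5,7,10,11}
P ∩ ((R \ P) ∪ R) = {5}
R ∪ P = {1,3,4,5,6,7,8,10,11}
(P ∩ ((R \ P) ∪ R)) ∩ (R ∪ P) = {5}
((P ∩ ((R \ P) ∪ R)) ∩ (R ∪ P))^c = {1,2,3,4,6,7,8,9,10,11}
R \ ((P ∩ ((R \ P) ∪ R)) ∩ (R ∪ P))^c = {5}
|R \ ((P ∩ ((R \ P) ∪ R)) ∩ (R ∪ P))^c| = 1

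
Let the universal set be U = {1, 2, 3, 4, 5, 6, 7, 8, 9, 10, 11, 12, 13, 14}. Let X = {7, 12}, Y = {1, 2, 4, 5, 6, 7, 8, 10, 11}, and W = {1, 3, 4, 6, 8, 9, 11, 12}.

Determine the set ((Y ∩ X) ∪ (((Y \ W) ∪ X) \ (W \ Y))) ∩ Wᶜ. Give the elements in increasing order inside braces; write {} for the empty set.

Y ∩ X = {7}
Y \ W = {2, 5, 7, 10}
(Y \ W) ∪ X = {2, 5, 7, 10, 12}
W \ Y = {3, 9, 12}
((Y \ W) ∪ X) \ (W \ Y) = {2, 5, 7, 10}
(Y ∩ X) ∪ (((Y \ W) ∪ X) \ (W \ Y)) = {2, 5, 7, 10}
Wᶜ = {2, 5, 7, 10, 13, 14}
((Y ∩ X) ∪ (((Y \ W) ∪ X) \ (W \ Y))) ∩ Wᶜ = {2, 5, 7, 10}

{2, 5, 7, 10}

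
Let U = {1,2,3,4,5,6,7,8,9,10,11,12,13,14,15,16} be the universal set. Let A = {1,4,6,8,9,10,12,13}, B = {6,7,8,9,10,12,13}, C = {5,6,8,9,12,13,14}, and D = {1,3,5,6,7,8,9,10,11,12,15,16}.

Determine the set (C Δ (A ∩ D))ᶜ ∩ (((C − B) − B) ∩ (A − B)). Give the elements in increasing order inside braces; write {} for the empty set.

A ∩ D = {1,6,8,9,10,12}
C Δ (A ∩ D) = {1,5,10,13,14}
(C Δ (A ∩ D))ᶜ = {2,3,4,6,7,8,9,11,12,15,16}
C − B = {5,14}
(C − B) − B = {5,14}
A − B = {1,4}
((C − B) − B) ∩ (A − B) = {}
(C Δ (A ∩ D))ᶜ ∩ (((C − B) − B) ∩ (A − B)) = {}

{}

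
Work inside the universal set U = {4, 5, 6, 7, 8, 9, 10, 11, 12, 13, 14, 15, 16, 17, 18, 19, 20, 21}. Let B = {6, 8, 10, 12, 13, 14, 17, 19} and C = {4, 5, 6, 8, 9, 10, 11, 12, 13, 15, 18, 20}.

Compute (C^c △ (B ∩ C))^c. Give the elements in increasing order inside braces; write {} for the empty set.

{4, 5, 9, 11, 15, 18, 20}

C^c = {7, 14, 16, 17, 19, 21}
B ∩ C = {6, 8, 10, 12, 13}
C^c △ (B ∩ C) = {6, 7, 8, 10, 12, 13, 14, 16, 17, 19, 21}
(C^c △ (B ∩ C))^c = {4, 5, 9, 11, 15, 18, 20}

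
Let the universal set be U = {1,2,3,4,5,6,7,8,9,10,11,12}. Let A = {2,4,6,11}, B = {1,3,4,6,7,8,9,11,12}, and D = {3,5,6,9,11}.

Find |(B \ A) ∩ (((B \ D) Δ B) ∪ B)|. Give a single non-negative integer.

B \ A = {1,3,7,8,9,12}
B \ D = {1,4,7,8,12}
(B \ D) Δ B = {3,6,9,11}
((B \ D) Δ B) ∪ B = {1,3,4,6,7,8,9,11,12}
(B \ A) ∩ (((B \ D) Δ B) ∪ B) = {1,3,7,8,9,12}
|(B \ A) ∩ (((B \ D) Δ B) ∪ B)| = 6

6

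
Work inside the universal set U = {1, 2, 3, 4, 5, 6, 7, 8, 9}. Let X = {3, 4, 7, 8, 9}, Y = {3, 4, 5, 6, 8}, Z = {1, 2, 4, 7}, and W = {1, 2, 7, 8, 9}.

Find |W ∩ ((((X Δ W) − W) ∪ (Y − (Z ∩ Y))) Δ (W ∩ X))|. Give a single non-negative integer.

X Δ W = {1, 2, 3, 4}
(X Δ W) − W = {3, 4}
Z ∩ Y = {4}
Y − (Z ∩ Y) = {3, 5, 6, 8}
((X Δ W) − W) ∪ (Y − (Z ∩ Y)) = {3, 4, 5, 6, 8}
W ∩ X = {7, 8, 9}
(((X Δ W) − W) ∪ (Y − (Z ∩ Y))) Δ (W ∩ X) = {3, 4, 5, 6, 7, 9}
W ∩ ((((X Δ W) − W) ∪ (Y − (Z ∩ Y))) Δ (W ∩ X)) = {7, 9}
|W ∩ ((((X Δ W) − W) ∪ (Y − (Z ∩ Y))) Δ (W ∩ X))| = 2

2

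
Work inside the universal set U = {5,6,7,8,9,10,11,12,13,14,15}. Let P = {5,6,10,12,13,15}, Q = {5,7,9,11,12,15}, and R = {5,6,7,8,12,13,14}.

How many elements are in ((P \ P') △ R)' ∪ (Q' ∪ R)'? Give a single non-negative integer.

P' = {7,8,9,11,14}
P \ P' = {5,6,10,12,13,15}
(P \ P') △ R = {7,8,10,14,15}
((P \ P') △ R)' = {5,6,9,11,12,13}
Q' = {6,8,10,13,14}
Q' ∪ R = {5,6,7,8,10,12,13,14}
(Q' ∪ R)' = {9,11,15}
((P \ P') △ R)' ∪ (Q' ∪ R)' = {5,6,9,11,12,13,15}
|((P \ P') △ R)' ∪ (Q' ∪ R)'| = 7

7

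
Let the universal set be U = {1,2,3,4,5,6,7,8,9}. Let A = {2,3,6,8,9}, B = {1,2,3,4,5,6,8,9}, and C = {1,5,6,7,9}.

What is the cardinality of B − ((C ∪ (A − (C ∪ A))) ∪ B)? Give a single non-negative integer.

0

C ∪ A = {1,2,3,5,6,7,8,9}
A − (C ∪ A) = {}
C ∪ (A − (C ∪ A)) = {1,5,6,7,9}
(C ∪ (A − (C ∪ A))) ∪ B = {1,2,3,4,5,6,7,8,9}
B − ((C ∪ (A − (C ∪ A))) ∪ B) = {}
|B − ((C ∪ (A − (C ∪ A))) ∪ B)| = 0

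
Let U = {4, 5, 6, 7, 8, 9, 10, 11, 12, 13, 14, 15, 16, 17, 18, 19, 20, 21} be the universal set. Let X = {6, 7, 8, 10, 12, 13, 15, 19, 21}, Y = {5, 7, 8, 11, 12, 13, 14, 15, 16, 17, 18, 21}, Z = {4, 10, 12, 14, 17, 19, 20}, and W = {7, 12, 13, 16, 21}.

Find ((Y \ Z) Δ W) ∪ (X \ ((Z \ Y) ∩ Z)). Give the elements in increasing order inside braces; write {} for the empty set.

Y \ Z = {5, 7, 8, 11, 13, 15, 16, 18, 21}
(Y \ Z) Δ W = {5, 8, 11, 12, 15, 18}
Z \ Y = {4, 10, 19, 20}
(Z \ Y) ∩ Z = {4, 10, 19, 20}
X \ ((Z \ Y) ∩ Z) = {6, 7, 8, 12, 13, 15, 21}
((Y \ Z) Δ W) ∪ (X \ ((Z \ Y) ∩ Z)) = {5, 6, 7, 8, 11, 12, 13, 15, 18, 21}

{5, 6, 7, 8, 11, 12, 13, 15, 18, 21}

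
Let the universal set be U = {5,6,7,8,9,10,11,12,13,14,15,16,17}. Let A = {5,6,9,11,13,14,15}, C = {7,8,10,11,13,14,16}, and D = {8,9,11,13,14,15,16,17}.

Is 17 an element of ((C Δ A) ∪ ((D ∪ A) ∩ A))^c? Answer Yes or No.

17 ∉ C and 17 ∉ A, so 17 ∉ C Δ A
17 ∈ D and 17 ∉ A, so 17 ∈ D ∪ A
17 ∈ (D ∪ A) and 17 ∉ A, so 17 ∉ (D ∪ A) ∩ A
17 ∉ (C Δ A) and 17 ∉ ((D ∪ A) ∩ A), so 17 ∉ (C Δ A) ∪ ((D ∪ A) ∩ A)
17 ∈ ((C Δ A) ∪ ((D ∪ A) ∩ A))^c since 17 ∉ ((C Δ A) ∪ ((D ∪ A) ∩ A))

Yes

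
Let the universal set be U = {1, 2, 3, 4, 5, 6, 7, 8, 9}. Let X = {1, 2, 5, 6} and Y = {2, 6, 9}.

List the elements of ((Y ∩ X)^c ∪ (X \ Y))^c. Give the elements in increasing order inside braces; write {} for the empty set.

{2, 6}

Y ∩ X = {2, 6}
(Y ∩ X)^c = {1, 3, 4, 5, 7, 8, 9}
X \ Y = {1, 5}
(Y ∩ X)^c ∪ (X \ Y) = {1, 3, 4, 5, 7, 8, 9}
((Y ∩ X)^c ∪ (X \ Y))^c = {2, 6}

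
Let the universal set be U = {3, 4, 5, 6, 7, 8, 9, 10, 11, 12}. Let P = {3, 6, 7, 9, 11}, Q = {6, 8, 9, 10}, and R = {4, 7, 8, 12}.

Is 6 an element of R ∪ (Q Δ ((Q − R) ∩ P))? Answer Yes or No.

6 ∈ Q and 6 ∉ R, so 6 ∈ Q − R
6 ∈ (Q − R) and 6 ∈ P, so 6 ∈ (Q − R) ∩ P
6 ∈ Q and 6 ∈ ((Q − R) ∩ P), so 6 ∉ Q Δ ((Q − R) ∩ P)
6 ∉ R and 6 ∉ (Q Δ ((Q − R) ∩ P)), so 6 ∉ R ∪ (Q Δ ((Q − R) ∩ P))

No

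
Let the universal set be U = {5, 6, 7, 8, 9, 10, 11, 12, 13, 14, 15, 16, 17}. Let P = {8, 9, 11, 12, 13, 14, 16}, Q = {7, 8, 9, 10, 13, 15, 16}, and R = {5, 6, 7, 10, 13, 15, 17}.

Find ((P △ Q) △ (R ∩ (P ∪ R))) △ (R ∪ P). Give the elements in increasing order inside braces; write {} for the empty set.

P △ Q = {7, 10, 11, 12, 14, 15}
P ∪ R = {5, 6, 7, 8, 9, 10, 11, 12, 13, 14, 15, 16, 17}
R ∩ (P ∪ R) = {5, 6, 7, 10, 13, 15, 17}
(P △ Q) △ (R ∩ (P ∪ R)) = {5, 6, 11, 12, 13, 14, 17}
R ∪ P = {5, 6, 7, 8, 9, 10, 11, 12, 13, 14, 15, 16, 17}
((P △ Q) △ (R ∩ (P ∪ R))) △ (R ∪ P) = {7, 8, 9, 10, 15, 16}

{7, 8, 9, 10, 15, 16}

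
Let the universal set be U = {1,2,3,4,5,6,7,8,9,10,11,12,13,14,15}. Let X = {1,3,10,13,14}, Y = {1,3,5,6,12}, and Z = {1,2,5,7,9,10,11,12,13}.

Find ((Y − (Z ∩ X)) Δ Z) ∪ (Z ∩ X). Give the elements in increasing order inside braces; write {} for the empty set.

Z ∩ X = {1,10,13}
Y − (Z ∩ X) = {3,5,6,12}
(Y − (Z ∩ X)) Δ Z = {1,2,3,6,7,9,10,11,13}
((Y − (Z ∩ X)) Δ Z) ∪ (Z ∩ X) = {1,2,3,6,7,9,10,11,13}

{1,2,3,6,7,9,10,11,13}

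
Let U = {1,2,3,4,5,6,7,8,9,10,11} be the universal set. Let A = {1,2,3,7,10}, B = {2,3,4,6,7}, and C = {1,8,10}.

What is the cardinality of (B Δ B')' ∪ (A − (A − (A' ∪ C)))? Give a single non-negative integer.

B' = {1,5,8,9,10,11}
B Δ B' = {1,2,3,4,5,6,7,8,9,10,11}
(B Δ B')' = {}
A' = {4,5,6,8,9,11}
A' ∪ C = {1,4,5,6,8,9,10,11}
A − (A' ∪ C) = {2,3,7}
A − (A − (A' ∪ C)) = {1,10}
(B Δ B')' ∪ (A − (A − (A' ∪ C))) = {1,10}
|(B Δ B')' ∪ (A − (A − (A' ∪ C)))| = 2

2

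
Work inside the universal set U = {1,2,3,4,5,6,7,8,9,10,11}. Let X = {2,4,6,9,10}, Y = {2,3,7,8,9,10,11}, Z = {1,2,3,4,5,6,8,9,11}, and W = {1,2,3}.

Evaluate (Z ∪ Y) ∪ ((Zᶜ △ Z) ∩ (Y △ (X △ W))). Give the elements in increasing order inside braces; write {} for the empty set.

Z ∪ Y = {1,2,3,4,5,6,7,8,9,10,11}
Zᶜ = {7,10}
Zᶜ △ Z = {1,2,3,4,5,6,7,8,9,10,11}
X △ W = {1,3,4,6,9,10}
Y △ (X △ W) = {1,2,4,6,7,8,11}
(Zᶜ △ Z) ∩ (Y △ (X △ W)) = {1,2,4,6,7,8,11}
(Z ∪ Y) ∪ ((Zᶜ △ Z) ∩ (Y △ (X △ W))) = {1,2,3,4,5,6,7,8,9,10,11}

{1,2,3,4,5,6,7,8,9,10,11}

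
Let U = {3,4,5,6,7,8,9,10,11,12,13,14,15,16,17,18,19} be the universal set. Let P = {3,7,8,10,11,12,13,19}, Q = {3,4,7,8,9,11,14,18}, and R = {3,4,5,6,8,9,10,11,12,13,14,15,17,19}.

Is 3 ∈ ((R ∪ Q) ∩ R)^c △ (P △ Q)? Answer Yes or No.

No

3 ∈ R and 3 ∈ Q, so 3 ∈ R ∪ Q
3 ∈ (R ∪ Q) and 3 ∈ R, so 3 ∈ (R ∪ Q) ∩ R
3 ∉ ((R ∪ Q) ∩ R)^c since 3 ∈ ((R ∪ Q) ∩ R)
3 ∈ P and 3 ∈ Q, so 3 ∉ P △ Q
3 ∉ ((R ∪ Q) ∩ R)^c and 3 ∉ (P △ Q), so 3 ∉ ((R ∪ Q) ∩ R)^c △ (P △ Q)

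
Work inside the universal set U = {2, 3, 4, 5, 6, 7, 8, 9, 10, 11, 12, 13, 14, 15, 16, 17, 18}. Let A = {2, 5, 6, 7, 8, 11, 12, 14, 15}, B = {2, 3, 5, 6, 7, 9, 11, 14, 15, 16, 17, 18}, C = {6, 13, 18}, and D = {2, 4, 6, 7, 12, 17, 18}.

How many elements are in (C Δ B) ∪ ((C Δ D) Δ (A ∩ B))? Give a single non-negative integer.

C Δ B = {2, 3, 5, 7, 9, 11, 13, 14, 15, 16, 17}
C Δ D = {2, 4, 7, 12, 13, 17}
A ∩ B = {2, 5, 6, 7, 11, 14, 15}
(C Δ D) Δ (A ∩ B) = {4, 5, 6, 11, 12, 13, 14, 15, 17}
(C Δ B) ∪ ((C Δ D) Δ (A ∩ B)) = {2, 3, 4, 5, 6, 7, 9, 11, 12, 13, 14, 15, 16, 17}
|(C Δ B) ∪ ((C Δ D) Δ (A ∩ B))| = 14

14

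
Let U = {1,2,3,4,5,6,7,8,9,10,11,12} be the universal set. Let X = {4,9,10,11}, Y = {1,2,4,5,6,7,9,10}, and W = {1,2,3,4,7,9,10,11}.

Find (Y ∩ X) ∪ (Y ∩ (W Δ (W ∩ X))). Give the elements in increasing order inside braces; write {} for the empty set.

{1,2,4,7,9,10}

Y ∩ X = {4,9,10}
W ∩ X = {4,9,10,11}
W Δ (W ∩ X) = {1,2,3,7}
Y ∩ (W Δ (W ∩ X)) = {1,2,7}
(Y ∩ X) ∪ (Y ∩ (W Δ (W ∩ X))) = {1,2,4,7,9,10}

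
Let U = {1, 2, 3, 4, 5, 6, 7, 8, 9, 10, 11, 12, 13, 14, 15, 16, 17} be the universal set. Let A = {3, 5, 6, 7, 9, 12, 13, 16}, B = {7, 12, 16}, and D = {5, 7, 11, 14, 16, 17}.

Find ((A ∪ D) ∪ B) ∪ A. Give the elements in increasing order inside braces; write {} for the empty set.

A ∪ D = {3, 5, 6, 7, 9, 11, 12, 13, 14, 16, 17}
(A ∪ D) ∪ B = {3, 5, 6, 7, 9, 11, 12, 13, 14, 16, 17}
((A ∪ D) ∪ B) ∪ A = {3, 5, 6, 7, 9, 11, 12, 13, 14, 16, 17}

{3, 5, 6, 7, 9, 11, 12, 13, 14, 16, 17}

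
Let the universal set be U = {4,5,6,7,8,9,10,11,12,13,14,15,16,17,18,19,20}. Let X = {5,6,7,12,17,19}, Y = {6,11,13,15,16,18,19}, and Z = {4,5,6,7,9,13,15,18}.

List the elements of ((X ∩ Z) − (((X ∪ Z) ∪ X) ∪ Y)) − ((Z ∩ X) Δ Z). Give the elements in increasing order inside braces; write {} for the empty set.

X ∩ Z = {5,6,7}
X ∪ Z = {4,5,6,7,9,12,13,15,17,18,19}
(X ∪ Z) ∪ X = {4,5,6,7,9,12,13,15,17,18,19}
((X ∪ Z) ∪ X) ∪ Y = {4,5,6,7,9,11,12,13,15,16,17,18,19}
(X ∩ Z) − (((X ∪ Z) ∪ X) ∪ Y) = {}
Z ∩ X = {5,6,7}
(Z ∩ X) Δ Z = {4,9,13,15,18}
((X ∩ Z) − (((X ∪ Z) ∪ X) ∪ Y)) − ((Z ∩ X) Δ Z) = {}

{}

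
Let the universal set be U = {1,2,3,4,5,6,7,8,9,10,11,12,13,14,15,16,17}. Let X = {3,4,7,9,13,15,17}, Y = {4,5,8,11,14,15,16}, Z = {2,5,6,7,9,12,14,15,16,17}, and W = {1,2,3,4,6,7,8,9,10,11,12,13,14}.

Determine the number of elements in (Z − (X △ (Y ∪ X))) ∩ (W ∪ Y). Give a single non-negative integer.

6

Y ∪ X = {3,4,5,7,8,9,11,13,14,15,16,17}
X △ (Y ∪ X) = {5,8,11,14,16}
Z − (X △ (Y ∪ X)) = {2,6,7,9,12,15,17}
W ∪ Y = {1,2,3,4,5,6,7,8,9,10,11,12,13,14,15,16}
(Z − (X △ (Y ∪ X))) ∩ (W ∪ Y) = {2,6,7,9,12,15}
|(Z − (X △ (Y ∪ X))) ∩ (W ∪ Y)| = 6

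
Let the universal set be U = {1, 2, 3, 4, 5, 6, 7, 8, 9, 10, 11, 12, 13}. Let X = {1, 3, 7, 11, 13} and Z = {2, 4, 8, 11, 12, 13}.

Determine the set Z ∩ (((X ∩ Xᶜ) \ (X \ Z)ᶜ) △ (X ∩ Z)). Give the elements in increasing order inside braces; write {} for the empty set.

{11, 13}

Xᶜ = {2, 4, 5, 6, 8, 9, 10, 12}
X ∩ Xᶜ = {}
X \ Z = {1, 3, 7}
(X \ Z)ᶜ = {2, 4, 5, 6, 8, 9, 10, 11, 12, 13}
(X ∩ Xᶜ) \ (X \ Z)ᶜ = {}
X ∩ Z = {11, 13}
((X ∩ Xᶜ) \ (X \ Z)ᶜ) △ (X ∩ Z) = {11, 13}
Z ∩ (((X ∩ Xᶜ) \ (X \ Z)ᶜ) △ (X ∩ Z)) = {11, 13}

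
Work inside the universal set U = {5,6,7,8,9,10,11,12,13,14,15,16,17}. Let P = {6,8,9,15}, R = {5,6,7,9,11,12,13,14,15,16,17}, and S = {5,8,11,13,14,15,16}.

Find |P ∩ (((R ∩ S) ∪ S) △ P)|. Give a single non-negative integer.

2

R ∩ S = {5,11,13,14,15,16}
(R ∩ S) ∪ S = {5,8,11,13,14,15,16}
((R ∩ S) ∪ S) △ P = {5,6,9,11,13,14,16}
P ∩ (((R ∩ S) ∪ S) △ P) = {6,9}
|P ∩ (((R ∩ S) ∪ S) △ P)| = 2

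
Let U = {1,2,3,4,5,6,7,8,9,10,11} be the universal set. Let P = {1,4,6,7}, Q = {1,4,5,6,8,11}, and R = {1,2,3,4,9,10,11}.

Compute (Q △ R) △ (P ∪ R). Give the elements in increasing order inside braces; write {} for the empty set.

{1,4,5,7,8,11}

Q △ R = {2,3,5,6,8,9,10}
P ∪ R = {1,2,3,4,6,7,9,10,11}
(Q △ R) △ (P ∪ R) = {1,4,5,7,8,11}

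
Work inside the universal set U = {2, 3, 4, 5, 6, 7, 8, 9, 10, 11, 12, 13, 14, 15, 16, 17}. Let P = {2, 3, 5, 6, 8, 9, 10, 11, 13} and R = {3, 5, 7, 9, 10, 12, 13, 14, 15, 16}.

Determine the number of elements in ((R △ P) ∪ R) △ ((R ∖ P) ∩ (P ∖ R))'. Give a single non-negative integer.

2

R △ P = {2, 6, 7, 8, 11, 12, 14, 15, 16}
(R △ P) ∪ R = {2, 3, 5, 6, 7, 8, 9, 10, 11, 12, 13, 14, 15, 16}
R ∖ P = {7, 12, 14, 15, 16}
P ∖ R = {2, 6, 8, 11}
(R ∖ P) ∩ (P ∖ R) = {}
((R ∖ P) ∩ (P ∖ R))' = {2, 3, 4, 5, 6, 7, 8, 9, 10, 11, 12, 13, 14, 15, 16, 17}
((R △ P) ∪ R) △ ((R ∖ P) ∩ (P ∖ R))' = {4, 17}
|((R △ P) ∪ R) △ ((R ∖ P) ∩ (P ∖ R))'| = 2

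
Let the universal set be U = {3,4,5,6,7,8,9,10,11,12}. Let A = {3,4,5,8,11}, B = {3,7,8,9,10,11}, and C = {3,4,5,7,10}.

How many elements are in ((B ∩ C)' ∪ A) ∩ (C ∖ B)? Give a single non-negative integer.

2

B ∩ C = {3,7,10}
(B ∩ C)' = {4,5,6,8,9,11,12}
(B ∩ C)' ∪ A = {3,4,5,6,8,9,11,12}
C ∖ B = {4,5}
((B ∩ C)' ∪ A) ∩ (C ∖ B) = {4,5}
|((B ∩ C)' ∪ A) ∩ (C ∖ B)| = 2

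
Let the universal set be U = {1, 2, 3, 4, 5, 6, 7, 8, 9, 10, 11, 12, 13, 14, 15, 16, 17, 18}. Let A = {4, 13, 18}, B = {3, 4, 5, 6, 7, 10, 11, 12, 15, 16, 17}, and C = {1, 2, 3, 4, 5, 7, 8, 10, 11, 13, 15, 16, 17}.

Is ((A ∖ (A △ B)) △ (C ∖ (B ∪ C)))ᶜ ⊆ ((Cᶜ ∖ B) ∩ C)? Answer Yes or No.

No

A △ B = {3, 5, 6, 7, 10, 11, 12, 13, 15, 16, 17, 18}
A ∖ (A △ B) = {4}
B ∪ C = {1, 2, 3, 4, 5, 6, 7, 8, 10, 11, 12, 13, 15, 16, 17}
C ∖ (B ∪ C) = {}
(A ∖ (A △ B)) △ (C ∖ (B ∪ C)) = {4}
((A ∖ (A △ B)) △ (C ∖ (B ∪ C)))ᶜ = {1, 2, 3, 5, 6, 7, 8, 9, 10, 11, 12, 13, 14, 15, 16, 17, 18}
Cᶜ = {6, 9, 12, 14, 18}
Cᶜ ∖ B = {9, 14, 18}
(Cᶜ ∖ B) ∩ C = {}
1 ∈ ((A ∖ (A △ B)) △ (C ∖ (B ∪ C)))ᶜ but 1 ∉ (Cᶜ ∖ B) ∩ C, so the inclusion fails.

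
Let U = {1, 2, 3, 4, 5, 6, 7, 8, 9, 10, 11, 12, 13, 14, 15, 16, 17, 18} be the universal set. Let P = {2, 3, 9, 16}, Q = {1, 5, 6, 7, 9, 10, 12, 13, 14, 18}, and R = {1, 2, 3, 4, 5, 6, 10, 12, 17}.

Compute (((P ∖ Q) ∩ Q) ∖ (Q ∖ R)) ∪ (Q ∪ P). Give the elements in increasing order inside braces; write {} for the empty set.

P ∖ Q = {2, 3, 16}
(P ∖ Q) ∩ Q = {}
Q ∖ R = {7, 9, 13, 14, 18}
((P ∖ Q) ∩ Q) ∖ (Q ∖ R) = {}
Q ∪ P = {1, 2, 3, 5, 6, 7, 9, 10, 12, 13, 14, 16, 18}
(((P ∖ Q) ∩ Q) ∖ (Q ∖ R)) ∪ (Q ∪ P) = {1, 2, 3, 5, 6, 7, 9, 10, 12, 13, 14, 16, 18}

{1, 2, 3, 5, 6, 7, 9, 10, 12, 13, 14, 16, 18}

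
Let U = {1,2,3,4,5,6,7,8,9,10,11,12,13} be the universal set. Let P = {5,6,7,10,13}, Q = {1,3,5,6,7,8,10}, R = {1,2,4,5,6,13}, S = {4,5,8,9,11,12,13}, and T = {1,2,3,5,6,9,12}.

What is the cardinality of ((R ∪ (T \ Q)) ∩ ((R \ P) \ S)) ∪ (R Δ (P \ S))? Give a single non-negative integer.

T \ Q = {2,9,12}
R ∪ (T \ Q) = {1,2,4,5,6,9,12,13}
R \ P = {1,2,4}
(R \ P) \ S = {1,2}
(R ∪ (T \ Q)) ∩ ((R \ P) \ S) = {1,2}
P \ S = {6,7,10}
R Δ (P \ S) = {1,2,4,5,7,10,13}
((R ∪ (T \ Q)) ∩ ((R \ P) \ S)) ∪ (R Δ (P \ S)) = {1,2,4,5,7,10,13}
|((R ∪ (T \ Q)) ∩ ((R \ P) \ S)) ∪ (R Δ (P \ S))| = 7

7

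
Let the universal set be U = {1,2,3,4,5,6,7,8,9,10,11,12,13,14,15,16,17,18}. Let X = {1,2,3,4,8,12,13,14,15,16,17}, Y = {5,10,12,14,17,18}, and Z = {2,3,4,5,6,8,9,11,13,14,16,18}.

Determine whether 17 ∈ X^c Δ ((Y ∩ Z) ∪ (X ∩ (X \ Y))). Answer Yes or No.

17 ∈ X, so 17 ∉ X^c
17 ∈ Y and 17 ∉ Z, so 17 ∉ Y ∩ Z
17 ∈ X and 17 ∈ Y, so 17 ∉ X \ Y
17 ∈ X and 17 ∉ (X \ Y), so 17 ∉ X ∩ (X \ Y)
17 ∉ (Y ∩ Z) and 17 ∉ (X ∩ (X \ Y)), so 17 ∉ (Y ∩ Z) ∪ (X ∩ (X \ Y))
17 ∉ X^c and 17 ∉ ((Y ∩ Z) ∪ (X ∩ (X \ Y))), so 17 ∉ X^c Δ ((Y ∩ Z) ∪ (X ∩ (X \ Y)))

No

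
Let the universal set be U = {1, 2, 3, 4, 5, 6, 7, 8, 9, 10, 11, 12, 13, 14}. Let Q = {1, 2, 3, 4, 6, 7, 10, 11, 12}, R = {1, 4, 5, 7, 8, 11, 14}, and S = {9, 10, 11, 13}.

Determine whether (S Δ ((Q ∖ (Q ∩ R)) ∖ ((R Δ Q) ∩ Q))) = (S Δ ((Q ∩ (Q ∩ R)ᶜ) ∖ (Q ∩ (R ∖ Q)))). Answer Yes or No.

Q ∩ R = {1, 4, 7, 11}
Q ∖ (Q ∩ R) = {2, 3, 6, 10, 12}
R Δ Q = {2, 3, 5, 6, 8, 10, 12, 14}
(R Δ Q) ∩ Q = {2, 3, 6, 10, 12}
(Q ∖ (Q ∩ R)) ∖ ((R Δ Q) ∩ Q) = {}
S Δ ((Q ∖ (Q ∩ R)) ∖ ((R Δ Q) ∩ Q)) = {9, 10, 11, 13}
(Q ∩ R)ᶜ = {2, 3, 5, 6, 8, 9, 10, 12, 13, 14}
Q ∩ (Q ∩ R)ᶜ = {2, 3, 6, 10, 12}
R ∖ Q = {5, 8, 14}
Q ∩ (R ∖ Q) = {}
(Q ∩ (Q ∩ R)ᶜ) ∖ (Q ∩ (R ∖ Q)) = {2, 3, 6, 10, 12}
S Δ ((Q ∩ (Q ∩ R)ᶜ) ∖ (Q ∩ (R ∖ Q))) = {2, 3, 6, 9, 11, 12, 13}
2 ∈ S Δ ((Q ∩ (Q ∩ R)ᶜ) ∖ (Q ∩ (R ∖ Q))) but 2 ∉ S Δ ((Q ∖ (Q ∩ R)) ∖ ((R Δ Q) ∩ Q)), so they differ.

No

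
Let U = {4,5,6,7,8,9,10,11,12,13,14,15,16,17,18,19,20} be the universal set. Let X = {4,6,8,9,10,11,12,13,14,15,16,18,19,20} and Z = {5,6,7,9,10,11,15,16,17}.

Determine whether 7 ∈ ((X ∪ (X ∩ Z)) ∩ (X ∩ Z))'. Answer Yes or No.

7 ∉ X and 7 ∈ Z, so 7 ∉ X ∩ Z
7 ∉ X and 7 ∉ (X ∩ Z), so 7 ∉ X ∪ (X ∩ Z)
7 ∉ X and 7 ∈ Z, so 7 ∉ X ∩ Z
7 ∉ (X ∪ (X ∩ Z)) and 7 ∉ (X ∩ Z), so 7 ∉ (X ∪ (X ∩ Z)) ∩ (X ∩ Z)
7 ∈ ((X ∪ (X ∩ Z)) ∩ (X ∩ Z))' since 7 ∉ ((X ∪ (X ∩ Z)) ∩ (X ∩ Z))

Yes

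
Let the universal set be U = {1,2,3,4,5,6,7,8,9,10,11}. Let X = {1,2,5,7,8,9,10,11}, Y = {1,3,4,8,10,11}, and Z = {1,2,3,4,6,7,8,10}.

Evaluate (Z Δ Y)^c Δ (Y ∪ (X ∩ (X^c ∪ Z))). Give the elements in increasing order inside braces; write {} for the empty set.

{2,5,7,9,11}

Z Δ Y = {2,6,7,11}
(Z Δ Y)^c = {1,3,4,5,8,9,10}
X^c = {3,4,6}
X^c ∪ Z = {1,2,3,4,6,7,8,10}
X ∩ (X^c ∪ Z) = {1,2,7,8,10}
Y ∪ (X ∩ (X^c ∪ Z)) = {1,2,3,4,7,8,10,11}
(Z Δ Y)^c Δ (Y ∪ (X ∩ (X^c ∪ Z))) = {2,5,7,9,11}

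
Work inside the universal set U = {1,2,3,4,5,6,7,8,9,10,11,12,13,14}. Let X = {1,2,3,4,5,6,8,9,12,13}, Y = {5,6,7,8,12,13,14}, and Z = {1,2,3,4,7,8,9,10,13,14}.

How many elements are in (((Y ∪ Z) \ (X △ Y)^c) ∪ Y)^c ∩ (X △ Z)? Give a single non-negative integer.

1

Y ∪ Z = {1,2,3,4,5,6,7,8,9,10,12,13,14}
X △ Y = {1,2,3,4,7,9,14}
(X △ Y)^c = {5,6,8,10,11,12,13}
(Y ∪ Z) \ (X △ Y)^c = {1,2,3,4,7,9,14}
((Y ∪ Z) \ (X △ Y)^c) ∪ Y = {1,2,3,4,5,6,7,8,9,12,13,14}
(((Y ∪ Z) \ (X △ Y)^c) ∪ Y)^c = {10,11}
X △ Z = {5,6,7,10,12,14}
(((Y ∪ Z) \ (X △ Y)^c) ∪ Y)^c ∩ (X △ Z) = {10}
|(((Y ∪ Z) \ (X △ Y)^c) ∪ Y)^c ∩ (X △ Z)| = 1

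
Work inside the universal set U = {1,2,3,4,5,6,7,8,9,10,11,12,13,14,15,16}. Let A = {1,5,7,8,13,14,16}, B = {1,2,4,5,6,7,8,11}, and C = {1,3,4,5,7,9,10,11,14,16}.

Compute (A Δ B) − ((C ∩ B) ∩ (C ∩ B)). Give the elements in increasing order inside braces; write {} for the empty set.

A Δ B = {2,4,6,11,13,14,16}
C ∩ B = {1,4,5,7,11}
(C ∩ B) ∩ (C ∩ B) = {1,4,5,7,11}
(A Δ B) − ((C ∩ B) ∩ (C ∩ B)) = {2,6,13,14,16}

{2,6,13,14,16}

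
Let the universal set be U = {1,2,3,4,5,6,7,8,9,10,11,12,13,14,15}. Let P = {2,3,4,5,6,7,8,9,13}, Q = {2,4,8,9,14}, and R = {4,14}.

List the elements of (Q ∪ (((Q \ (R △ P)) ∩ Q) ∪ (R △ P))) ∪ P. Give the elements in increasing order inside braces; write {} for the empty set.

R △ P = {2,3,5,6,7,8,9,13,14}
Q \ (R △ P) = {4}
(Q \ (R △ P)) ∩ Q = {4}
((Q \ (R △ P)) ∩ Q) ∪ (R △ P) = {2,3,4,5,6,7,8,9,13,14}
Q ∪ (((Q \ (R △ P)) ∩ Q) ∪ (R △ P)) = {2,3,4,5,6,7,8,9,13,14}
(Q ∪ (((Q \ (R △ P)) ∩ Q) ∪ (R △ P))) ∪ P = {2,3,4,5,6,7,8,9,13,14}

{2,3,4,5,6,7,8,9,13,14}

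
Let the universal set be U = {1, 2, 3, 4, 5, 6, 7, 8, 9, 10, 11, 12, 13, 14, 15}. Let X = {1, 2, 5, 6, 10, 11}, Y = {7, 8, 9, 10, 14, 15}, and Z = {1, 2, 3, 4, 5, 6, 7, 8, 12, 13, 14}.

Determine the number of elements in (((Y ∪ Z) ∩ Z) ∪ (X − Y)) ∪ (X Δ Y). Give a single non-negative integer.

14

Y ∪ Z = {1, 2, 3, 4, 5, 6, 7, 8, 9, 10, 12, 13, 14, 15}
(Y ∪ Z) ∩ Z = {1, 2, 3, 4, 5, 6, 7, 8, 12, 13, 14}
X − Y = {1, 2, 5, 6, 11}
((Y ∪ Z) ∩ Z) ∪ (X − Y) = {1, 2, 3, 4, 5, 6, 7, 8, 11, 12, 13, 14}
X Δ Y = {1, 2, 5, 6, 7, 8, 9, 11, 14, 15}
(((Y ∪ Z) ∩ Z) ∪ (X − Y)) ∪ (X Δ Y) = {1, 2, 3, 4, 5, 6, 7, 8, 9, 11, 12, 13, 14, 15}
|(((Y ∪ Z) ∩ Z) ∪ (X − Y)) ∪ (X Δ Y)| = 14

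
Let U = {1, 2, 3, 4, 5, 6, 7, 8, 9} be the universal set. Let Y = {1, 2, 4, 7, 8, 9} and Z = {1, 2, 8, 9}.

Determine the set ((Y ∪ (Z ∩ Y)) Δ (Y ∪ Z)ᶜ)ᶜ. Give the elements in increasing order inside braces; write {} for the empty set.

{}

Z ∩ Y = {1, 2, 8, 9}
Y ∪ (Z ∩ Y) = {1, 2, 4, 7, 8, 9}
Y ∪ Z = {1, 2, 4, 7, 8, 9}
(Y ∪ Z)ᶜ = {3, 5, 6}
(Y ∪ (Z ∩ Y)) Δ (Y ∪ Z)ᶜ = {1, 2, 3, 4, 5, 6, 7, 8, 9}
((Y ∪ (Z ∩ Y)) Δ (Y ∪ Z)ᶜ)ᶜ = {}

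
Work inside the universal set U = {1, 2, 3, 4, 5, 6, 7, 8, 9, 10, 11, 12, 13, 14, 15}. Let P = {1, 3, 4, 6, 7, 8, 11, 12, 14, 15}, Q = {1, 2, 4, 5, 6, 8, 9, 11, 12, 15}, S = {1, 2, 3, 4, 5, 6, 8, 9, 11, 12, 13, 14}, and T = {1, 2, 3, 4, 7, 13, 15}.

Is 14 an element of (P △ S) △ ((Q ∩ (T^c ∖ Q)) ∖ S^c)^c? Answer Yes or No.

Yes

14 ∈ P and 14 ∈ S, so 14 ∉ P △ S
14 ∉ T, so 14 ∈ T^c
14 ∈ T^c and 14 ∉ Q, so 14 ∈ T^c ∖ Q
14 ∉ Q and 14 ∈ (T^c ∖ Q), so 14 ∉ Q ∩ (T^c ∖ Q)
14 ∈ S, so 14 ∉ S^c
14 ∉ (Q ∩ (T^c ∖ Q)) and 14 ∉ S^c, so 14 ∉ (Q ∩ (T^c ∖ Q)) ∖ S^c
14 ∈ ((Q ∩ (T^c ∖ Q)) ∖ S^c)^c since 14 ∉ ((Q ∩ (T^c ∖ Q)) ∖ S^c)
14 ∉ (P △ S) and 14 ∈ ((Q ∩ (T^c ∖ Q)) ∖ S^c)^c, so 14 ∈ (P △ S) △ ((Q ∩ (T^c ∖ Q)) ∖ S^c)^c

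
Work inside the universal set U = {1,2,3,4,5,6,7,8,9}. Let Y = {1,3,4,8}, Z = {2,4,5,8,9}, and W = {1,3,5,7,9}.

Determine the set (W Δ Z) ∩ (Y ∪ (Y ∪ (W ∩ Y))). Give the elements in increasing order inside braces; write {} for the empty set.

{1,3,4,8}

W Δ Z = {1,2,3,4,7,8}
W ∩ Y = {1,3}
Y ∪ (W ∩ Y) = {1,3,4,8}
Y ∪ (Y ∪ (W ∩ Y)) = {1,3,4,8}
(W Δ Z) ∩ (Y ∪ (Y ∪ (W ∩ Y))) = {1,3,4,8}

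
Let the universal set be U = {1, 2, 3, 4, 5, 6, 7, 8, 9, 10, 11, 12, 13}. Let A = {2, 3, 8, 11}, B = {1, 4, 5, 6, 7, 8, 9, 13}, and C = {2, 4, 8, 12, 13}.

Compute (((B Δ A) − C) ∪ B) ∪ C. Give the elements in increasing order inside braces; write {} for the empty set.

{1, 2, 3, 4, 5, 6, 7, 8, 9, 11, 12, 13}

B Δ A = {1, 2, 3, 4, 5, 6, 7, 9, 11, 13}
(B Δ A) − C = {1, 3, 5, 6, 7, 9, 11}
((B Δ A) − C) ∪ B = {1, 3, 4, 5, 6, 7, 8, 9, 11, 13}
(((B Δ A) − C) ∪ B) ∪ C = {1, 2, 3, 4, 5, 6, 7, 8, 9, 11, 12, 13}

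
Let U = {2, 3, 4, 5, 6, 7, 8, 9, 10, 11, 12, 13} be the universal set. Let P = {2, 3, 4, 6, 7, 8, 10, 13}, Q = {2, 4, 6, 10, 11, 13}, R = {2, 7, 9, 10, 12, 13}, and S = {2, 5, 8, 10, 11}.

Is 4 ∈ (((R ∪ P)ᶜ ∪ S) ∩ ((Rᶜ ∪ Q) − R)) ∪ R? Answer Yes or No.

4 ∉ R and 4 ∈ P, so 4 ∈ R ∪ P
4 ∉ (R ∪ P)ᶜ since 4 ∈ (R ∪ P)
4 ∉ (R ∪ P)ᶜ and 4 ∉ S, so 4 ∉ (R ∪ P)ᶜ ∪ S
4 ∉ R, so 4 ∈ Rᶜ
4 ∈ Rᶜ and 4 ∈ Q, so 4 ∈ Rᶜ ∪ Q
4 ∈ (Rᶜ ∪ Q) and 4 ∉ R, so 4 ∈ (Rᶜ ∪ Q) − R
4 ∉ ((R ∪ P)ᶜ ∪ S) and 4 ∈ ((Rᶜ ∪ Q) − R), so 4 ∉ ((R ∪ P)ᶜ ∪ S) ∩ ((Rᶜ ∪ Q) − R)
4 ∉ (((R ∪ P)ᶜ ∪ S) ∩ ((Rᶜ ∪ Q) − R)) and 4 ∉ R, so 4 ∉ (((R ∪ P)ᶜ ∪ S) ∩ ((Rᶜ ∪ Q) − R)) ∪ R

No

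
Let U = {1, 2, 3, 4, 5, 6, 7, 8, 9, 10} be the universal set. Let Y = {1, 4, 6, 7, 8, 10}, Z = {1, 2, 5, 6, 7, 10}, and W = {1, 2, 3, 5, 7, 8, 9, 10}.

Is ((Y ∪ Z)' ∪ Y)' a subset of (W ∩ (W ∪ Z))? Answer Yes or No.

Y ∪ Z = {1, 2, 4, 5, 6, 7, 8, 10}
(Y ∪ Z)' = {3, 9}
(Y ∪ Z)' ∪ Y = {1, 3, 4, 6, 7, 8, 9, 10}
((Y ∪ Z)' ∪ Y)' = {2, 5}
W ∪ Z = {1, 2, 3, 5, 6, 7, 8, 9, 10}
W ∩ (W ∪ Z) = {1, 2, 3, 5, 7, 8, 9, 10}
Every element of {2, 5} is in {1, 2, 3, 5, 7, 8, 9, 10}, so ((Y ∪ Z)' ∪ Y)' ⊆ W ∩ (W ∪ Z).

Yes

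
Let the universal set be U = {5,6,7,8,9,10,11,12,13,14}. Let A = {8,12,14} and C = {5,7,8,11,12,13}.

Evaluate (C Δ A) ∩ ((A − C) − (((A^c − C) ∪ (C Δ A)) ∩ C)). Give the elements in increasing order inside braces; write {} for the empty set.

C Δ A = {5,7,11,13,14}
A − C = {14}
A^c = {5,6,7,9,10,11,13}
A^c − C = {6,9,10}
(A^c − C) ∪ (C Δ A) = {5,6,7,9,10,11,13,14}
((A^c − C) ∪ (C Δ A)) ∩ C = {5,7,11,13}
(A − C) − (((A^c − C) ∪ (C Δ A)) ∩ C) = {14}
(C Δ A) ∩ ((A − C) − (((A^c − C) ∪ (C Δ A)) ∩ C)) = {14}

{14}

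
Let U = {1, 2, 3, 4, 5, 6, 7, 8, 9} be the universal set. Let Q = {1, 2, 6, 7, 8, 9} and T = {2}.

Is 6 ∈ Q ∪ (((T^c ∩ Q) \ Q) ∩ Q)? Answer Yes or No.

Yes

6 ∉ T, so 6 ∈ T^c
6 ∈ T^c and 6 ∈ Q, so 6 ∈ T^c ∩ Q
6 ∈ (T^c ∩ Q) and 6 ∈ Q, so 6 ∉ (T^c ∩ Q) \ Q
6 ∉ ((T^c ∩ Q) \ Q) and 6 ∈ Q, so 6 ∉ ((T^c ∩ Q) \ Q) ∩ Q
6 ∈ Q and 6 ∉ (((T^c ∩ Q) \ Q) ∩ Q), so 6 ∈ Q ∪ (((T^c ∩ Q) \ Q) ∩ Q)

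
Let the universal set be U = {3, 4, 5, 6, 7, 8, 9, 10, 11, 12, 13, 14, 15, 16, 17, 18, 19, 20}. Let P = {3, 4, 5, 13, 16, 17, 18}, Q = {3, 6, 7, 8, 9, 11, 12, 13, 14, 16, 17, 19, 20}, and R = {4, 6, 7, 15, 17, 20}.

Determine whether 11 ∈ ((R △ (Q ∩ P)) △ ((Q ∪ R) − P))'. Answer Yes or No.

No

11 ∈ Q and 11 ∉ P, so 11 ∉ Q ∩ P
11 ∉ R and 11 ∉ (Q ∩ P), so 11 ∉ R △ (Q ∩ P)
11 ∈ Q and 11 ∉ R, so 11 ∈ Q ∪ R
11 ∈ (Q ∪ R) and 11 ∉ P, so 11 ∈ (Q ∪ R) − P
11 ∉ (R △ (Q ∩ P)) and 11 ∈ ((Q ∪ R) − P), so 11 ∈ (R △ (Q ∩ P)) △ ((Q ∪ R) − P)
11 ∉ ((R △ (Q ∩ P)) △ ((Q ∪ R) − P))' since 11 ∈ ((R △ (Q ∩ P)) △ ((Q ∪ R) − P))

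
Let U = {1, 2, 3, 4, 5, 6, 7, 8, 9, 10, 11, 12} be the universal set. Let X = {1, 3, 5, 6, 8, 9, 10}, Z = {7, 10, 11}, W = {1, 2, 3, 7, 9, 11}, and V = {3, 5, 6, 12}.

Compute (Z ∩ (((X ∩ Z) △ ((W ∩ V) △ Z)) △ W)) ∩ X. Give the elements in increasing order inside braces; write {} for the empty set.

X ∩ Z = {10}
W ∩ V = {3}
(W ∩ V) △ Z = {3, 7, 10, 11}
(X ∩ Z) △ ((W ∩ V) △ Z) = {3, 7, 11}
((X ∩ Z) △ ((W ∩ V) △ Z)) △ W = {1, 2, 9}
Z ∩ (((X ∩ Z) △ ((W ∩ V) △ Z)) △ W) = {}
(Z ∩ (((X ∩ Z) △ ((W ∩ V) △ Z)) △ W)) ∩ X = {}

{}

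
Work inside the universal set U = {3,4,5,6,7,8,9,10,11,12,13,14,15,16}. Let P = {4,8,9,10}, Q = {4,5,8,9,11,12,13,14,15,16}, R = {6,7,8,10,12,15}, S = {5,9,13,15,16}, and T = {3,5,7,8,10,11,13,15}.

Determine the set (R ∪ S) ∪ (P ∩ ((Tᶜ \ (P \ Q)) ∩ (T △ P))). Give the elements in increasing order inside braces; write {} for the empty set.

R ∪ S = {5,6,7,8,9,10,12,13,15,16}
Tᶜ = {4,6,9,12,14,16}
P \ Q = {10}
Tᶜ \ (P \ Q) = {4,6,9,12,14,16}
T △ P = {3,4,5,7,9,11,13,15}
(Tᶜ \ (P \ Q)) ∩ (T △ P) = {4,9}
P ∩ ((Tᶜ \ (P \ Q)) ∩ (T △ P)) = {4,9}
(R ∪ S) ∪ (P ∩ ((Tᶜ \ (P \ Q)) ∩ (T △ P))) = {4,5,6,7,8,9,10,12,13,15,16}

{4,5,6,7,8,9,10,12,13,15,16}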